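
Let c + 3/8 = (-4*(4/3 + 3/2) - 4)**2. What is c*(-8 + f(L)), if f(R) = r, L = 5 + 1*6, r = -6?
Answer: -118307/36 ≈ -3286.3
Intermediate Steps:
L = 11 (L = 5 + 6 = 11)
f(R) = -6
c = 16901/72 (c = -3/8 + (-4*(4/3 + 3/2) - 4)**2 = -3/8 + (-4*17/6 - 4)**2 = -3/8 + (-34/3 - 4)**2 = -3/8 + (-46/3)**2 = -3/8 + 2116/9 = 16901/72 ≈ 234.74)
c*(-8 + f(L)) = 16901*(-8 - 6)/72 = (16901/72)*(-14) = -118307/36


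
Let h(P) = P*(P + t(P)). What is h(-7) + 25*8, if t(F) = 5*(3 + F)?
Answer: 389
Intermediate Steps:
t(F) = 15 + 5*F
h(P) = P*(15 + 6*P) (h(P) = P*(P + (15 + 5*P)) = P*(15 + 6*P))
h(-7) + 25*8 = 3*(-7)*(5 + 2*(-7)) + 25*8 = 3*(-7)*(5 - 14) + 200 = 3*(-7)*(-9) + 200 = 189 + 200 = 389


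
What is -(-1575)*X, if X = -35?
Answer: -55125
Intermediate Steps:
-(-1575)*X = -(-1575)*(-35) = -1575*35 = -55125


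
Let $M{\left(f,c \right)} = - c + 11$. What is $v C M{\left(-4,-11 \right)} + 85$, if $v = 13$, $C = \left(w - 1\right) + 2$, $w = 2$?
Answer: $943$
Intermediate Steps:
$C = 3$ ($C = \left(2 - 1\right) + 2 = 1 + 2 = 3$)
$M{\left(f,c \right)} = 11 - c$
$v C M{\left(-4,-11 \right)} + 85 = 13 \cdot 3 \left(11 - -11\right) + 85 = 39 \left(11 + 11\right) + 85 = 39 \cdot 22 + 85 = 858 + 85 = 943$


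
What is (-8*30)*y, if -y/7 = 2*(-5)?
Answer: -16800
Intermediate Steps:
y = 70 (y = -14*(-5) = -7*(-10) = 70)
(-8*30)*y = -8*30*70 = -240*70 = -16800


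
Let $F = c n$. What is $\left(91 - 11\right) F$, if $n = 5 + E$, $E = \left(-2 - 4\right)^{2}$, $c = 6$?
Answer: $19680$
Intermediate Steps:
$E = 36$ ($E = \left(-6\right)^{2} = 36$)
$n = 41$ ($n = 5 + 36 = 41$)
$F = 246$ ($F = 6 \cdot 41 = 246$)
$\left(91 - 11\right) F = \left(91 - 11\right) 246 = 80 \cdot 246 = 19680$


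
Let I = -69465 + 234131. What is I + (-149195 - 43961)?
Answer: -28490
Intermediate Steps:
I = 164666
I + (-149195 - 43961) = 164666 + (-149195 - 43961) = 164666 - 193156 = -28490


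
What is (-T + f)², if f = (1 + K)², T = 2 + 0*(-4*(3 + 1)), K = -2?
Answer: 1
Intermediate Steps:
T = 2 (T = 2 + 0*(-4*4) = 2 + 0*(-16) = 2 + 0 = 2)
f = 1 (f = (1 - 2)² = (-1)² = 1)
(-T + f)² = (-1*2 + 1)² = (-2 + 1)² = (-1)² = 1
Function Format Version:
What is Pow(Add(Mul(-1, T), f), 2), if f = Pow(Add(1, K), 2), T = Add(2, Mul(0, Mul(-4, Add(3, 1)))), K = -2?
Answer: 1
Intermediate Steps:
T = 2 (T = Add(2, Mul(0, Mul(-4, 4))) = Add(2, Mul(0, -16)) = Add(2, 0) = 2)
f = 1 (f = Pow(Add(1, -2), 2) = Pow(-1, 2) = 1)
Pow(Add(Mul(-1, T), f), 2) = Pow(Add(Mul(-1, 2), 1), 2) = Pow(Add(-2, 1), 2) = Pow(-1, 2) = 1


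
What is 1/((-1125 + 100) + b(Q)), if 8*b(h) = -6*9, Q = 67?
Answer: -4/4127 ≈ -0.00096923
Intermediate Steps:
b(h) = -27/4 (b(h) = (-6*9)/8 = (⅛)*(-54) = -27/4)
1/((-1125 + 100) + b(Q)) = 1/((-1125 + 100) - 27/4) = 1/(-1025 - 27/4) = 1/(-4127/4) = -4/4127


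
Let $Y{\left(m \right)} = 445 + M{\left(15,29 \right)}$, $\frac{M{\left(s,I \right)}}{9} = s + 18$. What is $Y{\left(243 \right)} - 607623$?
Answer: $-606881$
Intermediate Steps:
$M{\left(s,I \right)} = 162 + 9 s$ ($M{\left(s,I \right)} = 9 \left(s + 18\right) = 9 \left(18 + s\right) = 162 + 9 s$)
$Y{\left(m \right)} = 742$ ($Y{\left(m \right)} = 445 + \left(162 + 9 \cdot 15\right) = 445 + \left(162 + 135\right) = 445 + 297 = 742$)
$Y{\left(243 \right)} - 607623 = 742 - 607623 = -606881$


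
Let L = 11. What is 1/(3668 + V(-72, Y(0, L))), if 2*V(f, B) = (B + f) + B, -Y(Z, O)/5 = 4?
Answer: 1/3612 ≈ 0.00027685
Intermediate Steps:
Y(Z, O) = -20 (Y(Z, O) = -5*4 = -20)
V(f, B) = B + f/2 (V(f, B) = ((B + f) + B)/2 = (f + 2*B)/2 = B + f/2)
1/(3668 + V(-72, Y(0, L))) = 1/(3668 + (-20 + (1/2)*(-72))) = 1/(3668 + (-20 - 36)) = 1/(3668 - 56) = 1/3612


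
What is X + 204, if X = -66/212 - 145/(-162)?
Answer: 878278/4293 ≈ 204.58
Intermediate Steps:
X = 2506/4293 (X = -66*1/212 - 145*(-1/162) = -33/106 + 145/162 = 2506/4293 ≈ 0.58374)
X + 204 = 2506/4293 + 204 = 878278/4293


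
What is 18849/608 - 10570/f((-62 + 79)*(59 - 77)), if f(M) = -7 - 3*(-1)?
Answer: 1625489/608 ≈ 2673.5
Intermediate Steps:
f(M) = -4 (f(M) = -7 + 3 = -4)
18849/608 - 10570/f((-62 + 79)*(59 - 77)) = 18849/608 - 10570/(-4) = 18849*(1/608) - 10570*(-¼) = 18849/608 + 5285/2 = 1625489/608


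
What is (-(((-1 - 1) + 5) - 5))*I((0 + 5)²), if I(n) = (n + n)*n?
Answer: 2500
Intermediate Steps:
I(n) = 2*n² (I(n) = (2*n)*n = 2*n²)
(-(((-1 - 1) + 5) - 5))*I((0 + 5)²) = (-(((-1 - 1) + 5) - 5))*(2*((0 + 5)²)²) = (-((-2 + 5) - 5))*(2*(5²)²) = (-(3 - 5))*(2*25²) = (-1*(-2))*(2*625) = 2*1250 = 2500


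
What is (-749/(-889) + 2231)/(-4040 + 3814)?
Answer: -141722/14351 ≈ -9.8754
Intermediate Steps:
(-749/(-889) + 2231)/(-4040 + 3814) = (-749*(-1/889) + 2231)/(-226) = (107/127 + 2231)*(-1/226) = (283444/127)*(-1/226) = -141722/14351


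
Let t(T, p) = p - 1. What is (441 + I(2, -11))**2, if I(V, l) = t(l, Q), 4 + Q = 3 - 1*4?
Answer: 189225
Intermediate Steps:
Q = -5 (Q = -4 + (3 - 1*4) = -4 + (3 - 4) = -4 - 1 = -5)
t(T, p) = -1 + p
I(V, l) = -6 (I(V, l) = -1 - 5 = -6)
(441 + I(2, -11))**2 = (441 - 6)**2 = 435**2 = 189225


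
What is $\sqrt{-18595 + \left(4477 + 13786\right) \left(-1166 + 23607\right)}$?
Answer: $2 \sqrt{102455347} \approx 20244.0$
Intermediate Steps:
$\sqrt{-18595 + \left(4477 + 13786\right) \left(-1166 + 23607\right)} = \sqrt{-18595 + 18263 \cdot 22441} = \sqrt{-18595 + 409839983} = \sqrt{409821388} = 2 \sqrt{102455347}$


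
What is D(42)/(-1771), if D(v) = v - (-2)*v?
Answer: -18/253 ≈ -0.071146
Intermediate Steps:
D(v) = 3*v (D(v) = v + 2*v = 3*v)
D(42)/(-1771) = (3*42)/(-1771) = 126*(-1/1771) = -18/253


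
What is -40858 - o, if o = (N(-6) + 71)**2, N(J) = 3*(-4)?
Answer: -44339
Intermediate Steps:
N(J) = -12
o = 3481 (o = (-12 + 71)**2 = 59**2 = 3481)
-40858 - o = -40858 - 1*3481 = -40858 - 3481 = -44339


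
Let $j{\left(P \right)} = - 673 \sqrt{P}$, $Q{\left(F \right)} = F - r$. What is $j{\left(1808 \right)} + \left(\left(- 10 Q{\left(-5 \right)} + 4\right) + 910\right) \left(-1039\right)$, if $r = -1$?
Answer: $-991206 - 2692 \sqrt{113} \approx -1.0198 \cdot 10^{6}$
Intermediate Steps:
$Q{\left(F \right)} = 1 + F$ ($Q{\left(F \right)} = F - -1 = F + 1 = 1 + F$)
$j{\left(1808 \right)} + \left(\left(- 10 Q{\left(-5 \right)} + 4\right) + 910\right) \left(-1039\right) = - 673 \sqrt{1808} + \left(\left(- 10 \left(1 - 5\right) + 4\right) + 910\right) \left(-1039\right) = - 673 \cdot 4 \sqrt{113} + \left(\left(\left(-10\right) \left(-4\right) + 4\right) + 910\right) \left(-1039\right) = - 2692 \sqrt{113} + \left(\left(40 + 4\right) + 910\right) \left(-1039\right) = - 2692 \sqrt{113} + \left(44 + 910\right) \left(-1039\right) = - 2692 \sqrt{113} + 954 \left(-1039\right) = - 2692 \sqrt{113} - 991206 = -991206 - 2692 \sqrt{113}$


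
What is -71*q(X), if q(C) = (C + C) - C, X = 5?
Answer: -355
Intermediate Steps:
q(C) = C (q(C) = 2*C - C = C)
-71*q(X) = -71*5 = -355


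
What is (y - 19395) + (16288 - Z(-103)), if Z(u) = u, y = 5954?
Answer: 2950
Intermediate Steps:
(y - 19395) + (16288 - Z(-103)) = (5954 - 19395) + (16288 - 1*(-103)) = -13441 + (16288 + 103) = -13441 + 16391 = 2950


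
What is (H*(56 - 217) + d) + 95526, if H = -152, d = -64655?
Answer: 55343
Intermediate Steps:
(H*(56 - 217) + d) + 95526 = (-152*(56 - 217) - 64655) + 95526 = (-152*(-161) - 64655) + 95526 = (24472 - 64655) + 95526 = -40183 + 95526 = 55343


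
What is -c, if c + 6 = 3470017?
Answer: -3470011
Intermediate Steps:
c = 3470011 (c = -6 + 3470017 = 3470011)
-c = -1*3470011 = -3470011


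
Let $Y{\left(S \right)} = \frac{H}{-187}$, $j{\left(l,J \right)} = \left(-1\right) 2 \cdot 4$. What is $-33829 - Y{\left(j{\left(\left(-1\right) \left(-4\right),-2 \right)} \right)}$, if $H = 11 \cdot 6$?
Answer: $- \frac{575087}{17} \approx -33829.0$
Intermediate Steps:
$j{\left(l,J \right)} = -8$ ($j{\left(l,J \right)} = \left(-2\right) 4 = -8$)
$H = 66$
$Y{\left(S \right)} = - \frac{6}{17}$ ($Y{\left(S \right)} = \frac{66}{-187} = 66 \left(- \frac{1}{187}\right) = - \frac{6}{17}$)
$-33829 - Y{\left(j{\left(\left(-1\right) \left(-4\right),-2 \right)} \right)} = -33829 - - \frac{6}{17} = -33829 + \frac{6}{17} = - \frac{575087}{17}$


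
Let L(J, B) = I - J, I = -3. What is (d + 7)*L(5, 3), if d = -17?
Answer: 80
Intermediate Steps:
L(J, B) = -3 - J
(d + 7)*L(5, 3) = (-17 + 7)*(-3 - 1*5) = -10*(-3 - 5) = -10*(-8) = 80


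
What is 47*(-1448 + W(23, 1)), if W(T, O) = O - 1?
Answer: -68056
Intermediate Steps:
W(T, O) = -1 + O
47*(-1448 + W(23, 1)) = 47*(-1448 + (-1 + 1)) = 47*(-1448 + 0) = 47*(-1448) = -68056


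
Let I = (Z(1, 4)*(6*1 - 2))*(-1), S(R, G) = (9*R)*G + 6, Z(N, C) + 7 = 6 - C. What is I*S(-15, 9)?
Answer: -24180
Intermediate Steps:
Z(N, C) = -1 - C (Z(N, C) = -7 + (6 - C) = -1 - C)
S(R, G) = 6 + 9*G*R (S(R, G) = 9*G*R + 6 = 6 + 9*G*R)
I = 20 (I = ((-1 - 1*4)*(6*1 - 2))*(-1) = ((-1 - 4)*(6 - 2))*(-1) = -5*4*(-1) = -20*(-1) = 20)
I*S(-15, 9) = 20*(6 + 9*9*(-15)) = 20*(6 - 1215) = 20*(-1209) = -24180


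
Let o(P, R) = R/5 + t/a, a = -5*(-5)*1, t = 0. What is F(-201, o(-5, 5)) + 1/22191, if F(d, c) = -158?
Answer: -3506177/22191 ≈ -158.00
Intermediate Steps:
a = 25 (a = 25*1 = 25)
o(P, R) = R/5 (o(P, R) = R/5 + 0/25 = R*(1/5) + 0*(1/25) = R/5 + 0 = R/5)
F(-201, o(-5, 5)) + 1/22191 = -158 + 1/22191 = -3506177/22191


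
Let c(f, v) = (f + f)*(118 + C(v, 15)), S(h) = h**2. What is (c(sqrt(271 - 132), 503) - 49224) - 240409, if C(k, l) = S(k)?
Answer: -289633 + 506254*sqrt(139) ≈ 5.6790e+6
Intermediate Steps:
C(k, l) = k**2
c(f, v) = 2*f*(118 + v**2) (c(f, v) = (f + f)*(118 + v**2) = (2*f)*(118 + v**2) = 2*f*(118 + v**2))
(c(sqrt(271 - 132), 503) - 49224) - 240409 = (2*sqrt(271 - 132)*(118 + 503**2) - 49224) - 240409 = (2*sqrt(139)*(118 + 253009) - 49224) - 240409 = (2*sqrt(139)*253127 - 49224) - 240409 = (506254*sqrt(139) - 49224) - 240409 = (-49224 + 506254*sqrt(139)) - 240409 = -289633 + 506254*sqrt(139)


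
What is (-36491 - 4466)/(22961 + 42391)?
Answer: -5851/9336 ≈ -0.62671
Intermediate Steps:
(-36491 - 4466)/(22961 + 42391) = -40957/65352 = -40957*1/65352 = -5851/9336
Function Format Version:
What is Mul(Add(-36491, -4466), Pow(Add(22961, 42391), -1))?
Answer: Rational(-5851, 9336) ≈ -0.62671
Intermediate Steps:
Mul(Add(-36491, -4466), Pow(Add(22961, 42391), -1)) = Mul(-40957, Pow(65352, -1)) = Mul(-40957, Rational(1, 65352)) = Rational(-5851, 9336)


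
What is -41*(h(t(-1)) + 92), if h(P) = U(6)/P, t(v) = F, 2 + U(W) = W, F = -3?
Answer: -11152/3 ≈ -3717.3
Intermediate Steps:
U(W) = -2 + W
t(v) = -3
h(P) = 4/P (h(P) = (-2 + 6)/P = 4/P)
-41*(h(t(-1)) + 92) = -41*(4/(-3) + 92) = -41*(4*(-⅓) + 92) = -41*(-4/3 + 92) = -41*272/3 = -11152/3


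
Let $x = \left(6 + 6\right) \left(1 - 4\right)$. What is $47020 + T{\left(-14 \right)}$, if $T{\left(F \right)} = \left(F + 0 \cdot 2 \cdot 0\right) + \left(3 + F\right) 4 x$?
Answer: $48590$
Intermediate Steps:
$x = -36$ ($x = 12 \left(-3\right) = -36$)
$T{\left(F \right)} = -432 - 143 F$ ($T{\left(F \right)} = \left(F + 0 \cdot 2 \cdot 0\right) + \left(3 + F\right) 4 \left(-36\right) = \left(F + 0 \cdot 0\right) + \left(12 + 4 F\right) \left(-36\right) = \left(F + 0\right) - \left(432 + 144 F\right) = F - \left(432 + 144 F\right) = -432 - 143 F$)
$47020 + T{\left(-14 \right)} = 47020 - -1570 = 47020 + \left(-432 + 2002\right) = 47020 + 1570 = 48590$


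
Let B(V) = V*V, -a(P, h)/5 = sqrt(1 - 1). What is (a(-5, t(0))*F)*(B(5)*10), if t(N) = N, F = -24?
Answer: 0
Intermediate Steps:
a(P, h) = 0 (a(P, h) = -5*sqrt(1 - 1) = -5*sqrt(0) = -5*0 = 0)
B(V) = V**2
(a(-5, t(0))*F)*(B(5)*10) = (0*(-24))*(5**2*10) = 0*(25*10) = 0*250 = 0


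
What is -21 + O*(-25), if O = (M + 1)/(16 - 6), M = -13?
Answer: 9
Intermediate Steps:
O = -6/5 (O = (-13 + 1)/(16 - 6) = -12/10 = -12*⅒ = -6/5 ≈ -1.2000)
-21 + O*(-25) = -21 - 6/5*(-25) = -21 + 30 = 9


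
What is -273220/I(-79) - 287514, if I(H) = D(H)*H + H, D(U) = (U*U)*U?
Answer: -5599335574124/19475001 ≈ -2.8751e+5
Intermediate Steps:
D(U) = U**3 (D(U) = U**2*U = U**3)
I(H) = H + H**4 (I(H) = H**3*H + H = H**4 + H = H + H**4)
-273220/I(-79) - 287514 = -273220/(-79 + (-79)**4) - 287514 = -273220/(-79 + 38950081) - 287514 = -273220/38950002 - 287514 = -273220*1/38950002 - 287514 = -136610/19475001 - 287514 = -5599335574124/19475001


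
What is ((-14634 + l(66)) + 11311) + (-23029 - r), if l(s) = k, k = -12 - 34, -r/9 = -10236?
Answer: -118522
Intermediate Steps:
r = 92124 (r = -9*(-10236) = 92124)
k = -46
l(s) = -46
((-14634 + l(66)) + 11311) + (-23029 - r) = ((-14634 - 46) + 11311) + (-23029 - 1*92124) = (-14680 + 11311) + (-23029 - 92124) = -3369 - 115153 = -118522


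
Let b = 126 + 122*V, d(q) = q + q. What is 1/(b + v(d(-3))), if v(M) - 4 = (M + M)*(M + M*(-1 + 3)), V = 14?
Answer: 1/2054 ≈ 0.00048685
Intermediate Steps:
d(q) = 2*q
v(M) = 4 + 6*M² (v(M) = 4 + (M + M)*(M + M*(-1 + 3)) = 4 + (2*M)*(M + M*2) = 4 + (2*M)*(M + 2*M) = 4 + (2*M)*(3*M) = 4 + 6*M²)
b = 1834 (b = 126 + 122*14 = 126 + 1708 = 1834)
1/(b + v(d(-3))) = 1/(1834 + (4 + 6*(2*(-3))²)) = 1/(1834 + (4 + 6*(-6)²)) = 1/(1834 + (4 + 6*36)) = 1/(1834 + (4 + 216)) = 1/(1834 + 220) = 1/2054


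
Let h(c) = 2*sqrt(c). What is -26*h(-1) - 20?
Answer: -20 - 52*I ≈ -20.0 - 52.0*I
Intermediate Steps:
-26*h(-1) - 20 = -52*sqrt(-1) - 20 = -52*I - 20 = -20 - 52*I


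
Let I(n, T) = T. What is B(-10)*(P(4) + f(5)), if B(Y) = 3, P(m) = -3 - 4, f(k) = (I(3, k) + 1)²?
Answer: 87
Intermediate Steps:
f(k) = (1 + k)² (f(k) = (k + 1)² = (1 + k)²)
P(m) = -7
B(-10)*(P(4) + f(5)) = 3*(-7 + (1 + 5)²) = 3*(-7 + 6²) = 3*(-7 + 36) = 3*29 = 87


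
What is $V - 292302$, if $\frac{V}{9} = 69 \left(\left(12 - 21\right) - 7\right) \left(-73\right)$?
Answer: $433026$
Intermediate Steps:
$V = 725328$ ($V = 9 \cdot 69 \left(\left(12 - 21\right) - 7\right) \left(-73\right) = 9 \cdot 69 \left(-9 - 7\right) \left(-73\right) = 9 \cdot 69 \left(-16\right) \left(-73\right) = 9 \left(\left(-1104\right) \left(-73\right)\right) = 9 \cdot 80592 = 725328$)
$V - 292302 = 725328 - 292302 = 433026$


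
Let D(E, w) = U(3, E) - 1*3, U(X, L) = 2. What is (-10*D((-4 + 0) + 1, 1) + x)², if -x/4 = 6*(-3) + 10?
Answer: 1764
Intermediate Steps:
x = 32 (x = -4*(6*(-3) + 10) = -4*(-18 + 10) = -4*(-8) = 32)
D(E, w) = -1 (D(E, w) = 2 - 1*3 = 2 - 3 = -1)
(-10*D((-4 + 0) + 1, 1) + x)² = (-10*(-1) + 32)² = (10 + 32)² = 42² = 1764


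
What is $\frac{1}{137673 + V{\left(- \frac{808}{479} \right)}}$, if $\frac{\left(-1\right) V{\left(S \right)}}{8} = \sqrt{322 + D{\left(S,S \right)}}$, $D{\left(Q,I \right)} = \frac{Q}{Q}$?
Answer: $\frac{137673}{18953834257} + \frac{8 \sqrt{323}}{18953834257} \approx 7.2712 \cdot 10^{-6}$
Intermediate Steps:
$D{\left(Q,I \right)} = 1$
$V{\left(S \right)} = - 8 \sqrt{323}$ ($V{\left(S \right)} = - 8 \sqrt{322 + 1} = - 8 \sqrt{323}$)
$\frac{1}{137673 + V{\left(- \frac{808}{479} \right)}} = \frac{1}{137673 - 8 \sqrt{323}}$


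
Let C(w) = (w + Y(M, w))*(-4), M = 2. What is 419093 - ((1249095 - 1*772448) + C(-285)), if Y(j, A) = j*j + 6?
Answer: -58654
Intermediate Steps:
Y(j, A) = 6 + j**2 (Y(j, A) = j**2 + 6 = 6 + j**2)
C(w) = -40 - 4*w (C(w) = (w + (6 + 2**2))*(-4) = (w + (6 + 4))*(-4) = (w + 10)*(-4) = (10 + w)*(-4) = -40 - 4*w)
419093 - ((1249095 - 1*772448) + C(-285)) = 419093 - ((1249095 - 1*772448) + (-40 - 4*(-285))) = 419093 - ((1249095 - 772448) + (-40 + 1140)) = 419093 - (476647 + 1100) = 419093 - 1*477747 = 419093 - 477747 = -58654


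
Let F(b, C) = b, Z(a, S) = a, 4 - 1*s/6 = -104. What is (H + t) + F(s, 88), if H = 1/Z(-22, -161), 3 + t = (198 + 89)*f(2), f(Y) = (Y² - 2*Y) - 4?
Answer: -11067/22 ≈ -503.05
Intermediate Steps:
s = 648 (s = 24 - 6*(-104) = 24 + 624 = 648)
f(Y) = -4 + Y² - 2*Y
t = -1151 (t = -3 + (198 + 89)*(-4 + 2² - 2*2) = -3 + 287*(-4 + 4 - 4) = -3 + 287*(-4) = -3 - 1148 = -1151)
H = -1/22 (H = 1/(-22) = -1/22 ≈ -0.045455)
(H + t) + F(s, 88) = (-1/22 - 1151) + 648 = -25323/22 + 648 = -11067/22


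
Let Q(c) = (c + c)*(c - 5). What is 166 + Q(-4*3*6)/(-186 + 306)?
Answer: 1292/5 ≈ 258.40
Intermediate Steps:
Q(c) = 2*c*(-5 + c) (Q(c) = (2*c)*(-5 + c) = 2*c*(-5 + c))
166 + Q(-4*3*6)/(-186 + 306) = 166 + (2*(-4*3*6)*(-5 - 4*3*6))/(-186 + 306) = 166 + (2*(-12*6)*(-5 - 12*6))/120 = 166 + (2*(-72)*(-5 - 72))*(1/120) = 166 + (2*(-72)*(-77))*(1/120) = 166 + 11088*(1/120) = 166 + 462/5 = 1292/5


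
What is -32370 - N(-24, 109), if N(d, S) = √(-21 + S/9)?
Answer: -32370 - 4*I*√5/3 ≈ -32370.0 - 2.9814*I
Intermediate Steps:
N(d, S) = √(-21 + S/9) (N(d, S) = √(-21 + S*(⅑)) = √(-21 + S/9))
-32370 - N(-24, 109) = -32370 - √(-189 + 109)/3 = -32370 - √(-80)/3 = -32370 - 4*I*√5/3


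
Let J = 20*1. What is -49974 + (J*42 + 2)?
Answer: -49132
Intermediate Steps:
J = 20
-49974 + (J*42 + 2) = -49974 + (20*42 + 2) = -49974 + (840 + 2) = -49974 + 842 = -49132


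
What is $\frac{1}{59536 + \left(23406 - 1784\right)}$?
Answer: $\frac{1}{81158} \approx 1.2322 \cdot 10^{-5}$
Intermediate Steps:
$\frac{1}{59536 + \left(23406 - 1784\right)} = \frac{1}{59536 + 21622} = \frac{1}{81158}$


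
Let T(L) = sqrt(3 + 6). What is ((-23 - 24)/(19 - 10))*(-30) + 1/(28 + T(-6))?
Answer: 14573/93 ≈ 156.70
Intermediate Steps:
T(L) = 3 (T(L) = sqrt(9) = 3)
((-23 - 24)/(19 - 10))*(-30) + 1/(28 + T(-6)) = ((-23 - 24)/(19 - 10))*(-30) + 1/(28 + 3) = -47/9*(-30) + 1/31 = 470/3 + 1/31 = 14573/93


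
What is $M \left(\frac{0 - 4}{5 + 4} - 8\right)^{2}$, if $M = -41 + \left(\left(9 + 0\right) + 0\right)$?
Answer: $- \frac{184832}{81} \approx -2281.9$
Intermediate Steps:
$M = -32$ ($M = -41 + \left(9 + 0\right) = -41 + 9 = -32$)
$M \left(\frac{0 - 4}{5 + 4} - 8\right)^{2} = - 32 \left(\frac{0 - 4}{5 + 4} - 8\right)^{2} = - 32 \left(- \frac{4}{9} - 8\right)^{2} = - 32 \left(- \frac{76}{9}\right)^{2} = \left(-32\right) \frac{5776}{81} = - \frac{184832}{81}$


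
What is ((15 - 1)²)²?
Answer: 38416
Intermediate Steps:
((15 - 1)²)² = (14²)² = 196² = 38416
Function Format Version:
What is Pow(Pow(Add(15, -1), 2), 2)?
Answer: 38416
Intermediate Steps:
Pow(Pow(Add(15, -1), 2), 2) = Pow(Pow(14, 2), 2) = Pow(196, 2) = 38416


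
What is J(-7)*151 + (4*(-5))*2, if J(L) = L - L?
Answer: -40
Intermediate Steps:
J(L) = 0
J(-7)*151 + (4*(-5))*2 = 0*151 + (4*(-5))*2 = 0 - 20*2 = 0 - 40 = -40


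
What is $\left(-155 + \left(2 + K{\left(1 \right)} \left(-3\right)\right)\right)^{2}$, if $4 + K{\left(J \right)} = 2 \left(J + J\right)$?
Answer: $23409$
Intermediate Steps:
$K{\left(J \right)} = -4 + 4 J$ ($K{\left(J \right)} = -4 + 2 \left(J + J\right) = -4 + 2 \cdot 2 J = -4 + 4 J$)
$\left(-155 + \left(2 + K{\left(1 \right)} \left(-3\right)\right)\right)^{2} = \left(-155 + \left(2 + \left(-4 + 4 \cdot 1\right) \left(-3\right)\right)\right)^{2} = \left(-155 + \left(2 + \left(-4 + 4\right) \left(-3\right)\right)\right)^{2} = \left(-155 + \left(2 + 0 \left(-3\right)\right)\right)^{2} = \left(-155 + \left(2 + 0\right)\right)^{2} = \left(-155 + 2\right)^{2} = \left(-153\right)^{2} = 23409$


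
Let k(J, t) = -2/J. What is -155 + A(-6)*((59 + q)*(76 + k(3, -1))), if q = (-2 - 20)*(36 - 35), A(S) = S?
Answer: -16879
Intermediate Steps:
q = -22 (q = -22*1 = -22)
-155 + A(-6)*((59 + q)*(76 + k(3, -1))) = -155 - 6*(59 - 22)*(76 - 2/3) = -155 - 222*(76 - 2*⅓) = -155 - 222*(76 - ⅔) = -155 - 222*226/3 = -155 - 6*8362/3 = -155 - 16724 = -16879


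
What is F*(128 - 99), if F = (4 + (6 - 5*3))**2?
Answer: 725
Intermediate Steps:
F = 25 (F = (4 + (6 - 15))**2 = (4 - 9)**2 = (-5)**2 = 25)
F*(128 - 99) = 25*(128 - 99) = 25*29 = 725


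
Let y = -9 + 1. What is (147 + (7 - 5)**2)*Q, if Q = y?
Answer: -1208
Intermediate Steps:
y = -8
Q = -8
(147 + (7 - 5)**2)*Q = (147 + (7 - 5)**2)*(-8) = (147 + 2**2)*(-8) = (147 + 4)*(-8) = 151*(-8) = -1208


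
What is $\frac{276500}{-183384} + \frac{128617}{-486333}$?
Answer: $- \frac{4390482623}{2477380302} \approx -1.7722$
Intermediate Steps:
$\frac{276500}{-183384} + \frac{128617}{-486333} = 276500 \left(- \frac{1}{183384}\right) + 128617 \left(- \frac{1}{486333}\right) = - \frac{69125}{45846} - \frac{128617}{486333} = - \frac{4390482623}{2477380302}$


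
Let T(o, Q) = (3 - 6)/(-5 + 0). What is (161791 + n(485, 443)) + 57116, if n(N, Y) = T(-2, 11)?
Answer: 1094538/5 ≈ 2.1891e+5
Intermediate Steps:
T(o, Q) = ⅗ (T(o, Q) = -3/(-5) = -3*(-⅕) = ⅗)
n(N, Y) = ⅗
(161791 + n(485, 443)) + 57116 = (161791 + ⅗) + 57116 = 808958/5 + 57116 = 1094538/5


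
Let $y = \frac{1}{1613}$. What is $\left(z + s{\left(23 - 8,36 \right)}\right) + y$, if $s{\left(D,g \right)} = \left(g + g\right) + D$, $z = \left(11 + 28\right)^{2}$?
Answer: $\frac{2593705}{1613} \approx 1608.0$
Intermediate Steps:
$z = 1521$ ($z = 39^{2} = 1521$)
$s{\left(D,g \right)} = D + 2 g$ ($s{\left(D,g \right)} = 2 g + D = D + 2 g$)
$y = \frac{1}{1613} \approx 0.00061996$
$\left(z + s{\left(23 - 8,36 \right)}\right) + y = \left(1521 + \left(\left(23 - 8\right) + 2 \cdot 36\right)\right) + \frac{1}{1613} = \left(1521 + \left(15 + 72\right)\right) + \frac{1}{1613} = \left(1521 + 87\right) + \frac{1}{1613} = 1608 + \frac{1}{1613} = \frac{2593705}{1613}$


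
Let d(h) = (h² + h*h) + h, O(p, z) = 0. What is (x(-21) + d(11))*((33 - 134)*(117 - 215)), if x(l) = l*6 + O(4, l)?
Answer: 1257046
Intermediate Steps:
d(h) = h + 2*h² (d(h) = (h² + h²) + h = 2*h² + h = h + 2*h²)
x(l) = 6*l (x(l) = l*6 + 0 = 6*l + 0 = 6*l)
(x(-21) + d(11))*((33 - 134)*(117 - 215)) = (6*(-21) + 11*(1 + 2*11))*((33 - 134)*(117 - 215)) = (-126 + 11*(1 + 22))*(-101*(-98)) = (-126 + 11*23)*9898 = (-126 + 253)*9898 = 127*9898 = 1257046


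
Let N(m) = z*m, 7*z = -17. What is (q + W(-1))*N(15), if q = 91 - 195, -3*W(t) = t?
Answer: 26435/7 ≈ 3776.4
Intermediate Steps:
W(t) = -t/3
q = -104
z = -17/7 (z = (⅐)*(-17) = -17/7 ≈ -2.4286)
N(m) = -17*m/7
(q + W(-1))*N(15) = (-104 - ⅓*(-1))*(-17/7*15) = (-104 + ⅓)*(-255/7) = -311/3*(-255/7) = 26435/7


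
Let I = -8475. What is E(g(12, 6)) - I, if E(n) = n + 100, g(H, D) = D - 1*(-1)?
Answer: 8582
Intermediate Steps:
g(H, D) = 1 + D (g(H, D) = D + 1 = 1 + D)
E(n) = 100 + n
E(g(12, 6)) - I = (100 + (1 + 6)) - 1*(-8475) = (100 + 7) + 8475 = 107 + 8475 = 8582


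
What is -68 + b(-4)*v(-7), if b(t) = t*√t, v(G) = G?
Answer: -68 + 56*I ≈ -68.0 + 56.0*I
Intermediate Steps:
b(t) = t^(3/2)
-68 + b(-4)*v(-7) = -68 + (-4)^(3/2)*(-7) = -68 - 8*I*(-7) = -68 + 56*I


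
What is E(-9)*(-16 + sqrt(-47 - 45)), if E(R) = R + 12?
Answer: -48 + 6*I*sqrt(23) ≈ -48.0 + 28.775*I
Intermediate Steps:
E(R) = 12 + R
E(-9)*(-16 + sqrt(-47 - 45)) = (12 - 9)*(-16 + sqrt(-47 - 45)) = 3*(-16 + sqrt(-92)) = 3*(-16 + 2*I*sqrt(23)) = -48 + 6*I*sqrt(23)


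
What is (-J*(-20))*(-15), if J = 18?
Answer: -5400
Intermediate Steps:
(-J*(-20))*(-15) = (-1*18*(-20))*(-15) = -18*(-20)*(-15) = 360*(-15) = -5400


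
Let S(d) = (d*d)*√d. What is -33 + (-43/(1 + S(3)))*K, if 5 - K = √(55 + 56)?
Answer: -7771/242 - 1935*√3/242 - 43*√111/242 + 1161*√37/242 ≈ -18.651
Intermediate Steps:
S(d) = d^(5/2) (S(d) = d²*√d = d^(5/2))
K = 5 - √111 (K = 5 - √(55 + 56) = 5 - √111 ≈ -5.5357)
-33 + (-43/(1 + S(3)))*K = -33 + (-43/(1 + 3^(5/2)))*(5 - √111) = -33 + (-43/(1 + 9*√3))*(5 - √111) = -33 - 43*(5 - √111)/(1 + 9*√3)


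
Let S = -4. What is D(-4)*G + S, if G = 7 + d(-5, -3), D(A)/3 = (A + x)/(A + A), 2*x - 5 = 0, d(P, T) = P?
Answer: -23/8 ≈ -2.8750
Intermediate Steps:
x = 5/2 (x = 5/2 + (1/2)*0 = 5/2 + 0 = 5/2 ≈ 2.5000)
D(A) = 3*(5/2 + A)/(2*A) (D(A) = 3*((A + 5/2)/(A + A)) = 3*((5/2 + A)/((2*A))) = 3*((5/2 + A)*(1/(2*A))) = 3*((5/2 + A)/(2*A)) = 3*(5/2 + A)/(2*A))
G = 2 (G = 7 - 5 = 2)
D(-4)*G + S = ((3/4)*(5 + 2*(-4))/(-4))*2 - 4 = ((3/4)*(-1/4)*(5 - 8))*2 - 4 = ((3/4)*(-1/4)*(-3))*2 - 4 = (9/16)*2 - 4 = 9/8 - 4 = -23/8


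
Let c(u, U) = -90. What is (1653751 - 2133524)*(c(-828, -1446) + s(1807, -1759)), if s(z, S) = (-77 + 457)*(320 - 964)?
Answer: 117453228130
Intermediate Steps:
s(z, S) = -244720 (s(z, S) = 380*(-644) = -244720)
(1653751 - 2133524)*(c(-828, -1446) + s(1807, -1759)) = (1653751 - 2133524)*(-90 - 244720) = -479773*(-244810) = 117453228130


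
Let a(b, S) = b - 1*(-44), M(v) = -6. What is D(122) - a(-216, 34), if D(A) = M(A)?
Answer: 166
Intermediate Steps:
a(b, S) = 44 + b (a(b, S) = b + 44 = 44 + b)
D(A) = -6
D(122) - a(-216, 34) = -6 - (44 - 216) = -6 - 1*(-172) = -6 + 172 = 166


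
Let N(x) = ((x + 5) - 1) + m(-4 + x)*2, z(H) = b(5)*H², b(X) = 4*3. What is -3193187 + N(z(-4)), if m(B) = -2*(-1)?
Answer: -3192987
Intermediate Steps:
b(X) = 12
z(H) = 12*H²
m(B) = 2
N(x) = 8 + x (N(x) = ((x + 5) - 1) + 2*2 = ((5 + x) - 1) + 4 = (4 + x) + 4 = 8 + x)
-3193187 + N(z(-4)) = -3193187 + (8 + 12*(-4)²) = -3193187 + (8 + 12*16) = -3193187 + (8 + 192) = -3193187 + 200 = -3192987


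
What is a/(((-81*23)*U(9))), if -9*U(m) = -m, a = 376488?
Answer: -4648/23 ≈ -202.09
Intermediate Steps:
U(m) = m/9 (U(m) = -(-1)*m/9 = m/9)
a/(((-81*23)*U(9))) = 376488/(((-81*23)*((⅑)*9))) = 376488/((-1863*1)) = 376488/(-1863) = 376488*(-1/1863) = -4648/23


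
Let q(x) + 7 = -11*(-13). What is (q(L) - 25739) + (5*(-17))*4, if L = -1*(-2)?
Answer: -25943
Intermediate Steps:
L = 2
q(x) = 136 (q(x) = -7 - 11*(-13) = -7 + 143 = 136)
(q(L) - 25739) + (5*(-17))*4 = (136 - 25739) + (5*(-17))*4 = -25603 - 85*4 = -25603 - 340 = -25943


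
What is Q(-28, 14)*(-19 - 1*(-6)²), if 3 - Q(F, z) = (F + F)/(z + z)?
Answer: -275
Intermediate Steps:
Q(F, z) = 3 - F/z (Q(F, z) = 3 - (F + F)/(z + z) = 3 - 2*F/(2*z) = 3 - 2*F*1/(2*z) = 3 - F/z)
Q(-28, 14)*(-19 - 1*(-6)²) = (3 - 1*(-28)/14)*(-19 - 1*(-6)²) = (3 - 1*(-28)*1/14)*(-19 - 1*36) = (3 + 2)*(-19 - 36) = 5*(-55) = -275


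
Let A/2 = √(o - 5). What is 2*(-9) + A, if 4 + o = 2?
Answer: -18 + 2*I*√7 ≈ -18.0 + 5.2915*I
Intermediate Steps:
o = -2 (o = -4 + 2 = -2)
A = 2*I*√7 (A = 2*√(-2 - 5) = 2*√(-7) = 2*(I*√7) = 2*I*√7 ≈ 5.2915*I)
2*(-9) + A = 2*(-9) + 2*I*√7 = -18 + 2*I*√7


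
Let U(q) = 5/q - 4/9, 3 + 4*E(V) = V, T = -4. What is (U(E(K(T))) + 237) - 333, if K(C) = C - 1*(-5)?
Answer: -958/9 ≈ -106.44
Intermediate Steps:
K(C) = 5 + C (K(C) = C + 5 = 5 + C)
E(V) = -¾ + V/4
U(q) = -4/9 + 5/q (U(q) = 5/q - 4*⅑ = 5/q - 4/9 = -4/9 + 5/q)
(U(E(K(T))) + 237) - 333 = ((-4/9 + 5/(-¾ + (5 - 4)/4)) + 237) - 333 = ((-4/9 + 5/(-¾ + (¼)*1)) + 237) - 333 = ((-4/9 + 5/(-¾ + ¼)) + 237) - 333 = ((-4/9 + 5/(-½)) + 237) - 333 = ((-4/9 + 5*(-2)) + 237) - 333 = ((-4/9 - 10) + 237) - 333 = (-94/9 + 237) - 333 = 2039/9 - 333 = -958/9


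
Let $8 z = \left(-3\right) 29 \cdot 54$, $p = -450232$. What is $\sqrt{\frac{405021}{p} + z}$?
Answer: $\frac{i \sqrt{29805781955754}}{225116} \approx 24.252 i$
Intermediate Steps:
$z = - \frac{2349}{4}$ ($z = \frac{\left(-3\right) 29 \cdot 54}{8} = \frac{\left(-87\right) 54}{8} = \frac{1}{8} \left(-4698\right) = - \frac{2349}{4} \approx -587.25$)
$\sqrt{\frac{405021}{p} + z} = \sqrt{\frac{405021}{-450232} - \frac{2349}{4}} = \sqrt{405021 \left(- \frac{1}{450232}\right) - \frac{2349}{4}} = \sqrt{- \frac{405021}{450232} - \frac{2349}{4}} = \sqrt{- \frac{264803763}{450232}} = \frac{i \sqrt{29805781955754}}{225116}$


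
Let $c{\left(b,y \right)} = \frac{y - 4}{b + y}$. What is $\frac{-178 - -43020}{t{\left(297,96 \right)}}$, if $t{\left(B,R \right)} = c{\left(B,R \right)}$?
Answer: $\frac{8418453}{46} \approx 1.8301 \cdot 10^{5}$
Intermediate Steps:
$c{\left(b,y \right)} = \frac{-4 + y}{b + y}$
$t{\left(B,R \right)} = \frac{-4 + R}{B + R}$
$\frac{-178 - -43020}{t{\left(297,96 \right)}} = \frac{-178 - -43020}{\frac{1}{297 + 96} \left(-4 + 96\right)} = \frac{-178 + 43020}{\frac{1}{393} \cdot 92} = \frac{42842}{\frac{1}{393} \cdot 92} = \frac{42842}{\frac{92}{393}} = 42842 \cdot \frac{393}{92} = \frac{8418453}{46}$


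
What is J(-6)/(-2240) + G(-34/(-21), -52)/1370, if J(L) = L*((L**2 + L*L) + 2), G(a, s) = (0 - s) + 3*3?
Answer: 18623/76720 ≈ 0.24274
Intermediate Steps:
G(a, s) = 9 - s (G(a, s) = -s + 9 = 9 - s)
J(L) = L*(2 + 2*L**2) (J(L) = L*((L**2 + L**2) + 2) = L*(2*L**2 + 2) = L*(2 + 2*L**2))
J(-6)/(-2240) + G(-34/(-21), -52)/1370 = (2*(-6)*(1 + (-6)**2))/(-2240) + (9 - 1*(-52))/1370 = (2*(-6)*(1 + 36))*(-1/2240) + (9 + 52)*(1/1370) = (2*(-6)*37)*(-1/2240) + 61*(1/1370) = -444*(-1/2240) + 61/1370 = 111/560 + 61/1370 = 18623/76720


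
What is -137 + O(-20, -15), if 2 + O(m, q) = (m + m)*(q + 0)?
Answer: 461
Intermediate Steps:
O(m, q) = -2 + 2*m*q (O(m, q) = -2 + (m + m)*(q + 0) = -2 + (2*m)*q = -2 + 2*m*q)
-137 + O(-20, -15) = -137 + (-2 + 2*(-20)*(-15)) = -137 + (-2 + 600) = -137 + 598 = 461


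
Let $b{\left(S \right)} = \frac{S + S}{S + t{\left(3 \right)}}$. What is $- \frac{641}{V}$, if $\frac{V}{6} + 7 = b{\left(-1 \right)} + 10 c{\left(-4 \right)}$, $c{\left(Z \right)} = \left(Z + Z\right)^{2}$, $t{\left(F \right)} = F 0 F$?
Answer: $- \frac{641}{3810} \approx -0.16824$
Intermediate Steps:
$t{\left(F \right)} = 0$ ($t{\left(F \right)} = 0 F = 0$)
$b{\left(S \right)} = 2$ ($b{\left(S \right)} = \frac{S + S}{S + 0} = \frac{2 S}{S} = 2$)
$c{\left(Z \right)} = 4 Z^{2}$ ($c{\left(Z \right)} = \left(2 Z\right)^{2} = 4 Z^{2}$)
$V = 3810$ ($V = -42 + 6 \left(2 + 10 \cdot 4 \left(-4\right)^{2}\right) = -42 + 6 \left(2 + 10 \cdot 4 \cdot 16\right) = -42 + 6 \left(2 + 10 \cdot 64\right) = -42 + 6 \left(2 + 640\right) = -42 + 6 \cdot 642 = -42 + 3852 = 3810$)
$- \frac{641}{V} = - \frac{641}{3810}$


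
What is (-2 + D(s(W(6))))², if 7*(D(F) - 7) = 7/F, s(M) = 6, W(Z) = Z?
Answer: 961/36 ≈ 26.694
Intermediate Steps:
D(F) = 7 + 1/F (D(F) = 7 + (7/F)/7 = 7 + 1/F)
(-2 + D(s(W(6))))² = (-2 + (7 + 1/6))² = (-2 + (7 + ⅙))² = (-2 + 43/6)² = (31/6)² = 961/36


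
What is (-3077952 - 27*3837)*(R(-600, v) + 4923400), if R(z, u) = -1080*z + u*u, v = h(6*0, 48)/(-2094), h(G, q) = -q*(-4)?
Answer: -2159007165753669624/121801 ≈ -1.7726e+13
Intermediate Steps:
h(G, q) = 4*q
v = -32/349 (v = (4*48)/(-2094) = 192*(-1/2094) = -32/349 ≈ -0.091691)
R(z, u) = u² - 1080*z (R(z, u) = -1080*z + u² = u² - 1080*z)
(-3077952 - 27*3837)*(R(-600, v) + 4923400) = (-3077952 - 27*3837)*(((-32/349)² - 1080*(-600)) + 4923400) = (-3077952 - 103599)*((1024/121801 + 648000) + 4923400) = -3181551*(78927049024/121801 + 4923400) = -3181551*678602092424/121801 = -2159007165753669624/121801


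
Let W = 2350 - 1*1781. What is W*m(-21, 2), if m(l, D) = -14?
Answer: -7966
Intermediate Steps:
W = 569 (W = 2350 - 1781 = 569)
W*m(-21, 2) = 569*(-14) = -7966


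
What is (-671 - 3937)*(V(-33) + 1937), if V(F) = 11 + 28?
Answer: -9105408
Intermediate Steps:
V(F) = 39
(-671 - 3937)*(V(-33) + 1937) = (-671 - 3937)*(39 + 1937) = -4608*1976 = -9105408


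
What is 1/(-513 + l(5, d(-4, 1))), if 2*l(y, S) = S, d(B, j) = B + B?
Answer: -1/517 ≈ -0.0019342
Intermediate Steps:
d(B, j) = 2*B
l(y, S) = S/2
1/(-513 + l(5, d(-4, 1))) = 1/(-513 + (2*(-4))/2) = 1/(-513 + (½)*(-8)) = 1/(-513 - 4) = 1/(-517) = -1/517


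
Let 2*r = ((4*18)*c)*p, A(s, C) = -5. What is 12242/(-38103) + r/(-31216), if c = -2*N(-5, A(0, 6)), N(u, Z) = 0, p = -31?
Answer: -12242/38103 ≈ -0.32129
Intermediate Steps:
c = 0 (c = -2*0 = 0)
r = 0 (r = (((4*18)*0)*(-31))/2 = ((72*0)*(-31))/2 = (0*(-31))/2 = (½)*0 = 0)
12242/(-38103) + r/(-31216) = 12242/(-38103) + 0/(-31216) = 12242*(-1/38103) + 0*(-1/31216) = -12242/38103 + 0 = -12242/38103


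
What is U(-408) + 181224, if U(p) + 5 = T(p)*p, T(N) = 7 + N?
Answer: 344827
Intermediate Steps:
U(p) = -5 + p*(7 + p) (U(p) = -5 + (7 + p)*p = -5 + p*(7 + p))
U(-408) + 181224 = (-5 - 408*(7 - 408)) + 181224 = (-5 - 408*(-401)) + 181224 = (-5 + 163608) + 181224 = 163603 + 181224 = 344827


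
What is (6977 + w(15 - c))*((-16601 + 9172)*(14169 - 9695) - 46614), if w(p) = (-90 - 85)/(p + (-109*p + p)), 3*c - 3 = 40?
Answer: -24856511253940/107 ≈ -2.3230e+11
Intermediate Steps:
c = 43/3 (c = 1 + (⅓)*40 = 1 + 40/3 = 43/3 ≈ 14.333)
w(p) = 175/(107*p) (w(p) = -175/(p - 108*p) = -175*(-1/(107*p)) = -(-175)/(107*p) = 175/(107*p))
(6977 + w(15 - c))*((-16601 + 9172)*(14169 - 9695) - 46614) = (6977 + 175/(107*(15 - 1*43/3)))*((-16601 + 9172)*(14169 - 9695) - 46614) = (6977 + 175/(107*(15 - 43/3)))*(-7429*4474 - 46614) = (6977 + 175/(107*(⅔)))*(-33237346 - 46614) = (6977 + (175/107)*(3/2))*(-33283960) = (6977 + 525/214)*(-33283960) = (1493603/214)*(-33283960) = -24856511253940/107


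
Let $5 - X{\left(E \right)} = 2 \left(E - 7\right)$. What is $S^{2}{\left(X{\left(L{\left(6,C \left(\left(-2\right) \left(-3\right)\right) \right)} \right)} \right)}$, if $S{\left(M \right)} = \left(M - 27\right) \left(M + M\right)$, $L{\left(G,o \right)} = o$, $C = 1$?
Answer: $78400$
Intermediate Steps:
$X{\left(E \right)} = 19 - 2 E$ ($X{\left(E \right)} = 5 - 2 \left(E - 7\right) = 5 - 2 \left(-7 + E\right) = 5 - \left(-14 + 2 E\right) = 19 - 2 E$)
$S{\left(M \right)} = 2 M \left(-27 + M\right)$ ($S{\left(M \right)} = \left(-27 + M\right) 2 M = 2 M \left(-27 + M\right)$)
$S^{2}{\left(X{\left(L{\left(6,C \left(\left(-2\right) \left(-3\right)\right) \right)} \right)} \right)} = \left(2 \left(19 - 2 \cdot 1 \left(\left(-2\right) \left(-3\right)\right)\right) \left(-27 + \left(19 - 2 \cdot 1 \left(\left(-2\right) \left(-3\right)\right)\right)\right)\right)^{2} = \left(2 \left(19 - 2 \cdot 1 \cdot 6\right) \left(-27 + \left(19 - 2 \cdot 1 \cdot 6\right)\right)\right)^{2} = \left(2 \left(19 - 12\right) \left(-27 + \left(19 - 12\right)\right)\right)^{2} = \left(2 \cdot 7 \left(-27 + 7\right)\right)^{2} = \left(2 \cdot 7 \left(-20\right)\right)^{2} = \left(-280\right)^{2} = 78400$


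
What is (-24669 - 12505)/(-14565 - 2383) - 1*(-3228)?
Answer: 27372659/8474 ≈ 3230.2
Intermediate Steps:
(-24669 - 12505)/(-14565 - 2383) - 1*(-3228) = -37174/(-16948) + 3228 = -37174*(-1/16948) + 3228 = 18587/8474 + 3228 = 27372659/8474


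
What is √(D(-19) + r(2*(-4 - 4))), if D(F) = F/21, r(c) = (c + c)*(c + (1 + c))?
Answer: √437073/21 ≈ 31.482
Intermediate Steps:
r(c) = 2*c*(1 + 2*c) (r(c) = (2*c)*(1 + 2*c) = 2*c*(1 + 2*c))
D(F) = F/21 (D(F) = F*(1/21) = F/21)
√(D(-19) + r(2*(-4 - 4))) = √((1/21)*(-19) + 2*(2*(-4 - 4))*(1 + 2*(2*(-4 - 4)))) = √(-19/21 + 2*(2*(-8))*(1 + 2*(2*(-8)))) = √(-19/21 + 2*(-16)*(1 + 2*(-16))) = √(-19/21 + 2*(-16)*(1 - 32)) = √(-19/21 + 2*(-16)*(-31)) = √(-19/21 + 992) = √(20813/21) = √437073/21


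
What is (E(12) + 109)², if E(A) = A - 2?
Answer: 14161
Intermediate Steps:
E(A) = -2 + A
(E(12) + 109)² = ((-2 + 12) + 109)² = (10 + 109)² = 119² = 14161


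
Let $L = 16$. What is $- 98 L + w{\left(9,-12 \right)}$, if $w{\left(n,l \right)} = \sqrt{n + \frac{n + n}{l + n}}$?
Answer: $-1568 + \sqrt{3} \approx -1566.3$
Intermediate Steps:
$w{\left(n,l \right)} = \sqrt{n + \frac{2 n}{l + n}}$
$- 98 L + w{\left(9,-12 \right)} = \left(-98\right) 16 + \sqrt{\frac{9 \left(2 - 12 + 9\right)}{-12 + 9}} = -1568 + \sqrt{9 \frac{1}{-3} \left(-1\right)} = -1568 + \sqrt{9 \left(- \frac{1}{3}\right) \left(-1\right)} = -1568 + \sqrt{3}$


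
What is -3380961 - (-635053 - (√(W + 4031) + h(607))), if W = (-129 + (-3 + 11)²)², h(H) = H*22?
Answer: -2732554 + 8*√129 ≈ -2.7325e+6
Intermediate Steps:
h(H) = 22*H
W = 4225 (W = (-129 + 8²)² = (-129 + 64)² = (-65)² = 4225)
-3380961 - (-635053 - (√(W + 4031) + h(607))) = -3380961 - (-635053 - (√(4225 + 4031) + 22*607)) = -3380961 - (-635053 - (√8256 + 13354)) = -3380961 - (-635053 - (8*√129 + 13354)) = -3380961 - (-635053 - (13354 + 8*√129)) = -3380961 - (-635053 + (-13354 - 8*√129)) = -3380961 - (-648407 - 8*√129) = -3380961 + (648407 + 8*√129) = -2732554 + 8*√129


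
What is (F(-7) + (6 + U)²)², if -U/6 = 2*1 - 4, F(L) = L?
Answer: 100489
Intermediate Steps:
U = 12 (U = -6*(2*1 - 4) = -6*(2 - 4) = -6*(-2) = 12)
(F(-7) + (6 + U)²)² = (-7 + (6 + 12)²)² = (-7 + 18²)² = (-7 + 324)² = 317² = 100489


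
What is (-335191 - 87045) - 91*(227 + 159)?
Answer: -457362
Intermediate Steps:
(-335191 - 87045) - 91*(227 + 159) = -422236 - 91*386 = -422236 - 35126 = -457362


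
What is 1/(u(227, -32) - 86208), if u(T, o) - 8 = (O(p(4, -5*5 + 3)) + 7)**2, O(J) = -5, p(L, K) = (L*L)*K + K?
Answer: -1/86196 ≈ -1.1601e-5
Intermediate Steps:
p(L, K) = K + K*L**2 (p(L, K) = L**2*K + K = K*L**2 + K = K + K*L**2)
u(T, o) = 12 (u(T, o) = 8 + (-5 + 7)**2 = 8 + 2**2 = 8 + 4 = 12)
1/(u(227, -32) - 86208) = 1/(12 - 86208) = 1/(-86196) = -1/86196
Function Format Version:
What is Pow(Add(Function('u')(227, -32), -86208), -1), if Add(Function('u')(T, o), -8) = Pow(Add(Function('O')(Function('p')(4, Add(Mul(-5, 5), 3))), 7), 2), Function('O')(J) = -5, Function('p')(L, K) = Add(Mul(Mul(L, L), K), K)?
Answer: Rational(-1, 86196) ≈ -1.1601e-5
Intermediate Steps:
Function('p')(L, K) = Add(K, Mul(K, Pow(L, 2))) (Function('p')(L, K) = Add(Mul(Pow(L, 2), K), K) = Add(Mul(K, Pow(L, 2)), K) = Add(K, Mul(K, Pow(L, 2))))
Function('u')(T, o) = 12 (Function('u')(T, o) = Add(8, Pow(Add(-5, 7), 2)) = Add(8, Pow(2, 2)) = Add(8, 4) = 12)
Pow(Add(Function('u')(227, -32), -86208), -1) = Pow(Add(12, -86208), -1) = Pow(-86196, -1) = Rational(-1, 86196)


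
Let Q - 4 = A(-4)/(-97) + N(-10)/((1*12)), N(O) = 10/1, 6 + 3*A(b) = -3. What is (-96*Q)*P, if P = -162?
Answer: 7337952/97 ≈ 75649.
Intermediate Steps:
A(b) = -3 (A(b) = -2 + (1/3)*(-3) = -2 - 1 = -3)
N(O) = 10 (N(O) = 10*1 = 10)
Q = 2831/582 (Q = 4 + (-3/(-97) + 10/((1*12))) = 4 + (-3*(-1/97) + 10/12) = 4 + (3/97 + 10*(1/12)) = 4 + (3/97 + 5/6) = 4 + 503/582 = 2831/582 ≈ 4.8643)
(-96*Q)*P = -96*2831/582*(-162) = -45296/97*(-162) = 7337952/97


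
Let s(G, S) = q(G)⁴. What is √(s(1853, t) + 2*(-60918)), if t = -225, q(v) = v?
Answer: √11789670643045 ≈ 3.4336e+6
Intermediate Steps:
s(G, S) = G⁴
√(s(1853, t) + 2*(-60918)) = √(1853⁴ + 2*(-60918)) = √(11789670764881 - 121836) = √11789670643045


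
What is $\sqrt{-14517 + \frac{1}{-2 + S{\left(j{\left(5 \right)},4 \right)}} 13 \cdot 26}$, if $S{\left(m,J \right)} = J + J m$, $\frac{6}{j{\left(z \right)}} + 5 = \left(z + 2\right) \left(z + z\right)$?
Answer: $\frac{2 i \sqrt{21306362}}{77} \approx 119.89 i$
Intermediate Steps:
$j{\left(z \right)} = \frac{6}{-5 + 2 z \left(2 + z\right)}$ ($j{\left(z \right)} = \frac{6}{-5 + \left(z + 2\right) \left(z + z\right)} = \frac{6}{-5 + \left(2 + z\right) 2 z} = \frac{6}{-5 + 2 z \left(2 + z\right)}$)
$\sqrt{-14517 + \frac{1}{-2 + S{\left(j{\left(5 \right)},4 \right)}} 13 \cdot 26} = \sqrt{-14517 + \frac{1}{-2 + 4 \left(1 + \frac{6}{-5 + 2 \cdot 5^{2} + 4 \cdot 5}\right)} 13 \cdot 26} = \sqrt{-14517 + \frac{1}{-2 + 4 \left(1 + \frac{6}{-5 + 2 \cdot 25 + 20}\right)} 13 \cdot 26} = \sqrt{-14517 + \frac{1}{-2 + 4 \left(1 + \frac{6}{-5 + 50 + 20}\right)} 13 \cdot 26} = \sqrt{-14517 + \frac{1}{-2 + 4 \left(1 + \frac{6}{65}\right)} 13 \cdot 26} = \sqrt{-14517 + \frac{1}{-2 + 4 \cdot \frac{71}{65}} \cdot 13 \cdot 26} = \sqrt{-14517 + \frac{1}{-2 + \frac{284}{65}} \cdot 13 \cdot 26} = \sqrt{-14517 + \frac{1}{\frac{154}{65}} \cdot 13 \cdot 26} = \sqrt{-14517 + \frac{65}{154} \cdot 13 \cdot 26} = \sqrt{-14517 + \frac{845}{154} \cdot 26} = \sqrt{-14517 + \frac{10985}{77}} = \sqrt{- \frac{1106824}{77}} = \frac{2 i \sqrt{21306362}}{77}$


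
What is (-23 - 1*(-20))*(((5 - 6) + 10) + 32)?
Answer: -123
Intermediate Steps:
(-23 - 1*(-20))*(((5 - 6) + 10) + 32) = (-23 + 20)*((-1 + 10) + 32) = -3*(9 + 32) = -3*41 = -123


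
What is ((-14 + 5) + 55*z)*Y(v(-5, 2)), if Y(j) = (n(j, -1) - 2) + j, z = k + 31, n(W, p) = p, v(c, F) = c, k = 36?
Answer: -29408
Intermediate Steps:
z = 67 (z = 36 + 31 = 67)
Y(j) = -3 + j (Y(j) = (-1 - 2) + j = -3 + j)
((-14 + 5) + 55*z)*Y(v(-5, 2)) = ((-14 + 5) + 55*67)*(-3 - 5) = (-9 + 3685)*(-8) = 3676*(-8) = -29408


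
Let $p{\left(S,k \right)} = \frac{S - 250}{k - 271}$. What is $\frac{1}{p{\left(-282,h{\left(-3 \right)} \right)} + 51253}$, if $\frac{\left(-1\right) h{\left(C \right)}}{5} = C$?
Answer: $\frac{64}{3280325} \approx 1.951 \cdot 10^{-5}$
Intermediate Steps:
$h{\left(C \right)} = - 5 C$
$p{\left(S,k \right)} = \frac{-250 + S}{-271 + k}$
$\frac{1}{p{\left(-282,h{\left(-3 \right)} \right)} + 51253} = \frac{1}{\frac{-250 - 282}{-271 - -15} + 51253} = \frac{1}{\frac{1}{-271 + 15} \left(-532\right) + 51253} = \frac{1}{\frac{1}{-256} \left(-532\right) + 51253} = \frac{1}{\left(- \frac{1}{256}\right) \left(-532\right) + 51253} = \frac{1}{\frac{133}{64} + 51253} = \frac{1}{\frac{3280325}{64}} = \frac{64}{3280325}$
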